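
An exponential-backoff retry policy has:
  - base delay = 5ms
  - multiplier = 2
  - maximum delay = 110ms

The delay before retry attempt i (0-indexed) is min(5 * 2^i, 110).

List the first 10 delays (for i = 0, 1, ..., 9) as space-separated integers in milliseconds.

Answer: 5 10 20 40 80 110 110 110 110 110

Derivation:
Computing each delay:
  i=0: min(5*2^0, 110) = 5
  i=1: min(5*2^1, 110) = 10
  i=2: min(5*2^2, 110) = 20
  i=3: min(5*2^3, 110) = 40
  i=4: min(5*2^4, 110) = 80
  i=5: min(5*2^5, 110) = 110
  i=6: min(5*2^6, 110) = 110
  i=7: min(5*2^7, 110) = 110
  i=8: min(5*2^8, 110) = 110
  i=9: min(5*2^9, 110) = 110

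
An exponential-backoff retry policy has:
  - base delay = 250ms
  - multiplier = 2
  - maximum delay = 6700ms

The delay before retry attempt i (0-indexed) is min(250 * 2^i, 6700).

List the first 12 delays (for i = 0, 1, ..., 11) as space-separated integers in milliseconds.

Answer: 250 500 1000 2000 4000 6700 6700 6700 6700 6700 6700 6700

Derivation:
Computing each delay:
  i=0: min(250*2^0, 6700) = 250
  i=1: min(250*2^1, 6700) = 500
  i=2: min(250*2^2, 6700) = 1000
  i=3: min(250*2^3, 6700) = 2000
  i=4: min(250*2^4, 6700) = 4000
  i=5: min(250*2^5, 6700) = 6700
  i=6: min(250*2^6, 6700) = 6700
  i=7: min(250*2^7, 6700) = 6700
  i=8: min(250*2^8, 6700) = 6700
  i=9: min(250*2^9, 6700) = 6700
  i=10: min(250*2^10, 6700) = 6700
  i=11: min(250*2^11, 6700) = 6700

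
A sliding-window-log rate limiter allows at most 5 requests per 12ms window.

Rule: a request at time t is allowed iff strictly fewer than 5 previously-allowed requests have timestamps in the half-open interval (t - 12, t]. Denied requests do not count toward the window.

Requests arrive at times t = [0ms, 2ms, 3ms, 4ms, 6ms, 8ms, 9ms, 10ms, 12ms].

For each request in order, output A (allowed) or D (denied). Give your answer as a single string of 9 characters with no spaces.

Answer: AAAAADDDA

Derivation:
Tracking allowed requests in the window:
  req#1 t=0ms: ALLOW
  req#2 t=2ms: ALLOW
  req#3 t=3ms: ALLOW
  req#4 t=4ms: ALLOW
  req#5 t=6ms: ALLOW
  req#6 t=8ms: DENY
  req#7 t=9ms: DENY
  req#8 t=10ms: DENY
  req#9 t=12ms: ALLOW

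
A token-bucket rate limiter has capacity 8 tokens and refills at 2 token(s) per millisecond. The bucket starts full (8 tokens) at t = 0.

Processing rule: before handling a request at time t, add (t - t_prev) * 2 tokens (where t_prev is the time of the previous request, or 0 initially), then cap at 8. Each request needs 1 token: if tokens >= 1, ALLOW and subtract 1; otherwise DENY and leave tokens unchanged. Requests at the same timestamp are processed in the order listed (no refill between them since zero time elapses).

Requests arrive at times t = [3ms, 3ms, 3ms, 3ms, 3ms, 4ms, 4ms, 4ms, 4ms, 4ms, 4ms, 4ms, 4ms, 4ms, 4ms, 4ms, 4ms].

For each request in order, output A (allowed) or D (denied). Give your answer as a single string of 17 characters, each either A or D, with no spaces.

Answer: AAAAAAAAAADDDDDDD

Derivation:
Simulating step by step:
  req#1 t=3ms: ALLOW
  req#2 t=3ms: ALLOW
  req#3 t=3ms: ALLOW
  req#4 t=3ms: ALLOW
  req#5 t=3ms: ALLOW
  req#6 t=4ms: ALLOW
  req#7 t=4ms: ALLOW
  req#8 t=4ms: ALLOW
  req#9 t=4ms: ALLOW
  req#10 t=4ms: ALLOW
  req#11 t=4ms: DENY
  req#12 t=4ms: DENY
  req#13 t=4ms: DENY
  req#14 t=4ms: DENY
  req#15 t=4ms: DENY
  req#16 t=4ms: DENY
  req#17 t=4ms: DENY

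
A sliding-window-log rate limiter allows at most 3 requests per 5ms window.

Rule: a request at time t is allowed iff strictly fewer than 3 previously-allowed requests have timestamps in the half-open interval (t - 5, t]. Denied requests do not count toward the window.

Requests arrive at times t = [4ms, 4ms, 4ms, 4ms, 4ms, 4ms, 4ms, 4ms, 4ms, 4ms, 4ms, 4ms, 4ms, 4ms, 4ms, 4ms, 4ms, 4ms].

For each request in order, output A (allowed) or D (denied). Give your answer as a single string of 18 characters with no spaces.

Answer: AAADDDDDDDDDDDDDDD

Derivation:
Tracking allowed requests in the window:
  req#1 t=4ms: ALLOW
  req#2 t=4ms: ALLOW
  req#3 t=4ms: ALLOW
  req#4 t=4ms: DENY
  req#5 t=4ms: DENY
  req#6 t=4ms: DENY
  req#7 t=4ms: DENY
  req#8 t=4ms: DENY
  req#9 t=4ms: DENY
  req#10 t=4ms: DENY
  req#11 t=4ms: DENY
  req#12 t=4ms: DENY
  req#13 t=4ms: DENY
  req#14 t=4ms: DENY
  req#15 t=4ms: DENY
  req#16 t=4ms: DENY
  req#17 t=4ms: DENY
  req#18 t=4ms: DENY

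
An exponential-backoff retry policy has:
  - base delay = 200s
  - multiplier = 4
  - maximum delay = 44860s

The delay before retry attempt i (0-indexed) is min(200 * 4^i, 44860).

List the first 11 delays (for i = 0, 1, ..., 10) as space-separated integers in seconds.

Answer: 200 800 3200 12800 44860 44860 44860 44860 44860 44860 44860

Derivation:
Computing each delay:
  i=0: min(200*4^0, 44860) = 200
  i=1: min(200*4^1, 44860) = 800
  i=2: min(200*4^2, 44860) = 3200
  i=3: min(200*4^3, 44860) = 12800
  i=4: min(200*4^4, 44860) = 44860
  i=5: min(200*4^5, 44860) = 44860
  i=6: min(200*4^6, 44860) = 44860
  i=7: min(200*4^7, 44860) = 44860
  i=8: min(200*4^8, 44860) = 44860
  i=9: min(200*4^9, 44860) = 44860
  i=10: min(200*4^10, 44860) = 44860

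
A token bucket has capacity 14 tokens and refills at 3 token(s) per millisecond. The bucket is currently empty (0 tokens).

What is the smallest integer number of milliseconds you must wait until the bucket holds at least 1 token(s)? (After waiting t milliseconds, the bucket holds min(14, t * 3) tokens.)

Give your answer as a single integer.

Need t * 3 >= 1, so t >= 1/3.
Smallest integer t = ceil(1/3) = 1.

Answer: 1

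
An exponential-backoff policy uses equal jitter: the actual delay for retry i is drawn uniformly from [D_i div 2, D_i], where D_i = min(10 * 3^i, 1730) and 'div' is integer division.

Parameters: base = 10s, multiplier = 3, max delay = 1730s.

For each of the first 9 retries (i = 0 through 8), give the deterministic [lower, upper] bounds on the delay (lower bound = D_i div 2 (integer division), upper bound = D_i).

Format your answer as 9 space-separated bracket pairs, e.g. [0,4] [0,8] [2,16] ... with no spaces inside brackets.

Answer: [5,10] [15,30] [45,90] [135,270] [405,810] [865,1730] [865,1730] [865,1730] [865,1730]

Derivation:
Computing bounds per retry:
  i=0: D_i=min(10*3^0,1730)=10, bounds=[5,10]
  i=1: D_i=min(10*3^1,1730)=30, bounds=[15,30]
  i=2: D_i=min(10*3^2,1730)=90, bounds=[45,90]
  i=3: D_i=min(10*3^3,1730)=270, bounds=[135,270]
  i=4: D_i=min(10*3^4,1730)=810, bounds=[405,810]
  i=5: D_i=min(10*3^5,1730)=1730, bounds=[865,1730]
  i=6: D_i=min(10*3^6,1730)=1730, bounds=[865,1730]
  i=7: D_i=min(10*3^7,1730)=1730, bounds=[865,1730]
  i=8: D_i=min(10*3^8,1730)=1730, bounds=[865,1730]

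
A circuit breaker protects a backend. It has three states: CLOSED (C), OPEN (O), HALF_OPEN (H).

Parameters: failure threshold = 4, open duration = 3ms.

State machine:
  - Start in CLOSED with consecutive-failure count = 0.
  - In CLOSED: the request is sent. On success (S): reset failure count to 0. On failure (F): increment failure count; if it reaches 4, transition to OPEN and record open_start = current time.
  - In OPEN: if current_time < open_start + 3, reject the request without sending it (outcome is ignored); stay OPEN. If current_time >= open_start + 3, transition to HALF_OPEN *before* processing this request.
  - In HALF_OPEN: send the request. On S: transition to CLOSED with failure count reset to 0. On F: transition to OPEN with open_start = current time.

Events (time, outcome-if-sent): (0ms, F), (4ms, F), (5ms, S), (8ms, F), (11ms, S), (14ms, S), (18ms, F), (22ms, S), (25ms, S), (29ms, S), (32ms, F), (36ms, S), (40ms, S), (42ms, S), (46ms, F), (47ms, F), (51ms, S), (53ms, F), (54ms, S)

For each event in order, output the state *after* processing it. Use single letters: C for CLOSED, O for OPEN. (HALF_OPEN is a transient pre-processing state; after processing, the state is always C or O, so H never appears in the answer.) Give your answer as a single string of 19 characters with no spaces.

State after each event:
  event#1 t=0ms outcome=F: state=CLOSED
  event#2 t=4ms outcome=F: state=CLOSED
  event#3 t=5ms outcome=S: state=CLOSED
  event#4 t=8ms outcome=F: state=CLOSED
  event#5 t=11ms outcome=S: state=CLOSED
  event#6 t=14ms outcome=S: state=CLOSED
  event#7 t=18ms outcome=F: state=CLOSED
  event#8 t=22ms outcome=S: state=CLOSED
  event#9 t=25ms outcome=S: state=CLOSED
  event#10 t=29ms outcome=S: state=CLOSED
  event#11 t=32ms outcome=F: state=CLOSED
  event#12 t=36ms outcome=S: state=CLOSED
  event#13 t=40ms outcome=S: state=CLOSED
  event#14 t=42ms outcome=S: state=CLOSED
  event#15 t=46ms outcome=F: state=CLOSED
  event#16 t=47ms outcome=F: state=CLOSED
  event#17 t=51ms outcome=S: state=CLOSED
  event#18 t=53ms outcome=F: state=CLOSED
  event#19 t=54ms outcome=S: state=CLOSED

Answer: CCCCCCCCCCCCCCCCCCC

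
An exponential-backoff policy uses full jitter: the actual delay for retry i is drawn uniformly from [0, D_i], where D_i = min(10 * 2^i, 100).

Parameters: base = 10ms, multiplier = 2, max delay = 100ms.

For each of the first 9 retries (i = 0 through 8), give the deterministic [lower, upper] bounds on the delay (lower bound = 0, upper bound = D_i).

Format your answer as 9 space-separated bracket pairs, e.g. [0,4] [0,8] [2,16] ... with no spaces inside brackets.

Answer: [0,10] [0,20] [0,40] [0,80] [0,100] [0,100] [0,100] [0,100] [0,100]

Derivation:
Computing bounds per retry:
  i=0: D_i=min(10*2^0,100)=10, bounds=[0,10]
  i=1: D_i=min(10*2^1,100)=20, bounds=[0,20]
  i=2: D_i=min(10*2^2,100)=40, bounds=[0,40]
  i=3: D_i=min(10*2^3,100)=80, bounds=[0,80]
  i=4: D_i=min(10*2^4,100)=100, bounds=[0,100]
  i=5: D_i=min(10*2^5,100)=100, bounds=[0,100]
  i=6: D_i=min(10*2^6,100)=100, bounds=[0,100]
  i=7: D_i=min(10*2^7,100)=100, bounds=[0,100]
  i=8: D_i=min(10*2^8,100)=100, bounds=[0,100]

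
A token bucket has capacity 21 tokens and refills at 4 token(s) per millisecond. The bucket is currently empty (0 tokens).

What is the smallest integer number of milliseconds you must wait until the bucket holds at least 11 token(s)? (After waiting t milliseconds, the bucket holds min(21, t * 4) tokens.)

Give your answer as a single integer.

Answer: 3

Derivation:
Need t * 4 >= 11, so t >= 11/4.
Smallest integer t = ceil(11/4) = 3.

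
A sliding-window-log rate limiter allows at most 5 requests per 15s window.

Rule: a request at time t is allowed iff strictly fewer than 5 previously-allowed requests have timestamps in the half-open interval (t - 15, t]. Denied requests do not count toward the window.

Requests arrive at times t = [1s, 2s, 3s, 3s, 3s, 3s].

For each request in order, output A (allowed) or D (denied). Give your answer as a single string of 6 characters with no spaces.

Tracking allowed requests in the window:
  req#1 t=1s: ALLOW
  req#2 t=2s: ALLOW
  req#3 t=3s: ALLOW
  req#4 t=3s: ALLOW
  req#5 t=3s: ALLOW
  req#6 t=3s: DENY

Answer: AAAAAD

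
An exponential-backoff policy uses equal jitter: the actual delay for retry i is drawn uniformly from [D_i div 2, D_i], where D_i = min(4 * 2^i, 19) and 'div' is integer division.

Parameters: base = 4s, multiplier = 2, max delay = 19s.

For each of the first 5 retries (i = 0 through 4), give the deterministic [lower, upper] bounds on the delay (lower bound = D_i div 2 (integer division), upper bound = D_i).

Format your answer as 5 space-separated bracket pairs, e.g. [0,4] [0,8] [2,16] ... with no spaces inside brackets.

Computing bounds per retry:
  i=0: D_i=min(4*2^0,19)=4, bounds=[2,4]
  i=1: D_i=min(4*2^1,19)=8, bounds=[4,8]
  i=2: D_i=min(4*2^2,19)=16, bounds=[8,16]
  i=3: D_i=min(4*2^3,19)=19, bounds=[9,19]
  i=4: D_i=min(4*2^4,19)=19, bounds=[9,19]

Answer: [2,4] [4,8] [8,16] [9,19] [9,19]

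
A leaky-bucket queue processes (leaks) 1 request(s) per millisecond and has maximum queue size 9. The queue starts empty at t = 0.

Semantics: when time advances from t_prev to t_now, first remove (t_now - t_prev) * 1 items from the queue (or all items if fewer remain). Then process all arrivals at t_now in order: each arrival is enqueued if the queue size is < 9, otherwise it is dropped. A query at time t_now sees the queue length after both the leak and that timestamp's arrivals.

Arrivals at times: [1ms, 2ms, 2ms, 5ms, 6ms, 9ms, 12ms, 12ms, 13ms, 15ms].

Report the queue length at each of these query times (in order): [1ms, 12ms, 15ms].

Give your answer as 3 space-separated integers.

Answer: 1 2 1

Derivation:
Queue lengths at query times:
  query t=1ms: backlog = 1
  query t=12ms: backlog = 2
  query t=15ms: backlog = 1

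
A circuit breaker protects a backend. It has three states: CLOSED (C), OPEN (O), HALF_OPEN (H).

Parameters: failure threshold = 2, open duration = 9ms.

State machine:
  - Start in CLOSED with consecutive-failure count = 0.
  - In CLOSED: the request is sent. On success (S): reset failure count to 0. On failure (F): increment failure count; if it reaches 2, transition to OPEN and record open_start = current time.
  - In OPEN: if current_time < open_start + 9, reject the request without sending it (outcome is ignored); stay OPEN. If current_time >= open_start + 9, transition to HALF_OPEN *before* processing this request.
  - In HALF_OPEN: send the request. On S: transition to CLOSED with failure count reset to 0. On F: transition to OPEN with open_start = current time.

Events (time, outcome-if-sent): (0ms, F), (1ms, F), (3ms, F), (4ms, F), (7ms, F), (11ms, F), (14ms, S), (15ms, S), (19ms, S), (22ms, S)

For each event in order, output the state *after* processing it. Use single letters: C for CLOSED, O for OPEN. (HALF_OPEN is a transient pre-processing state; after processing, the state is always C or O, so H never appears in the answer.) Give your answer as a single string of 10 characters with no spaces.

State after each event:
  event#1 t=0ms outcome=F: state=CLOSED
  event#2 t=1ms outcome=F: state=OPEN
  event#3 t=3ms outcome=F: state=OPEN
  event#4 t=4ms outcome=F: state=OPEN
  event#5 t=7ms outcome=F: state=OPEN
  event#6 t=11ms outcome=F: state=OPEN
  event#7 t=14ms outcome=S: state=OPEN
  event#8 t=15ms outcome=S: state=OPEN
  event#9 t=19ms outcome=S: state=OPEN
  event#10 t=22ms outcome=S: state=CLOSED

Answer: COOOOOOOOC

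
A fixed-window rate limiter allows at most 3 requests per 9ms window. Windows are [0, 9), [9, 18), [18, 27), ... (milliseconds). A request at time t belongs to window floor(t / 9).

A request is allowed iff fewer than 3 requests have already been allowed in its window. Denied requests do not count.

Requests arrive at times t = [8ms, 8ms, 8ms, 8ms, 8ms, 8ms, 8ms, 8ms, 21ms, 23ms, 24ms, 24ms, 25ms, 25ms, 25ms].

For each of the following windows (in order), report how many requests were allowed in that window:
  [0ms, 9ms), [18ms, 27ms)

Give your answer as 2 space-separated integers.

Processing requests:
  req#1 t=8ms (window 0): ALLOW
  req#2 t=8ms (window 0): ALLOW
  req#3 t=8ms (window 0): ALLOW
  req#4 t=8ms (window 0): DENY
  req#5 t=8ms (window 0): DENY
  req#6 t=8ms (window 0): DENY
  req#7 t=8ms (window 0): DENY
  req#8 t=8ms (window 0): DENY
  req#9 t=21ms (window 2): ALLOW
  req#10 t=23ms (window 2): ALLOW
  req#11 t=24ms (window 2): ALLOW
  req#12 t=24ms (window 2): DENY
  req#13 t=25ms (window 2): DENY
  req#14 t=25ms (window 2): DENY
  req#15 t=25ms (window 2): DENY

Allowed counts by window: 3 3

Answer: 3 3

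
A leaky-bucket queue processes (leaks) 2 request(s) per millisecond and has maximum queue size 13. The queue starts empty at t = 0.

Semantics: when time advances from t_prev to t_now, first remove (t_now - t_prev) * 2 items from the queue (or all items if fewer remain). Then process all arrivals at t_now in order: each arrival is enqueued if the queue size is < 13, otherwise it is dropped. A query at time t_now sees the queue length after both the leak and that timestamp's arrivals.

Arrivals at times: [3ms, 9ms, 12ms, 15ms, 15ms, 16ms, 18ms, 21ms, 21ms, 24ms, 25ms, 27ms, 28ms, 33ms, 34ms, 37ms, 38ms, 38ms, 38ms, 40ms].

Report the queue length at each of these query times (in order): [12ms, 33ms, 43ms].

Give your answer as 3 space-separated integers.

Queue lengths at query times:
  query t=12ms: backlog = 1
  query t=33ms: backlog = 1
  query t=43ms: backlog = 0

Answer: 1 1 0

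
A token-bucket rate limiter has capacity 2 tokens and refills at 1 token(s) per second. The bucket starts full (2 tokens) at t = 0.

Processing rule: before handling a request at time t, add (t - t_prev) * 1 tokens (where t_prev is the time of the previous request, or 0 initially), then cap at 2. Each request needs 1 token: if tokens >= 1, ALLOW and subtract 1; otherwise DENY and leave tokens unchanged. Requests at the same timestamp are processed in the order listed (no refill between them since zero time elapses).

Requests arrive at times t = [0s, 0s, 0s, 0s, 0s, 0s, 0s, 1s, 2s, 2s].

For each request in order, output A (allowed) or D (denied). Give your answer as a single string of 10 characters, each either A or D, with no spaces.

Simulating step by step:
  req#1 t=0s: ALLOW
  req#2 t=0s: ALLOW
  req#3 t=0s: DENY
  req#4 t=0s: DENY
  req#5 t=0s: DENY
  req#6 t=0s: DENY
  req#7 t=0s: DENY
  req#8 t=1s: ALLOW
  req#9 t=2s: ALLOW
  req#10 t=2s: DENY

Answer: AADDDDDAAD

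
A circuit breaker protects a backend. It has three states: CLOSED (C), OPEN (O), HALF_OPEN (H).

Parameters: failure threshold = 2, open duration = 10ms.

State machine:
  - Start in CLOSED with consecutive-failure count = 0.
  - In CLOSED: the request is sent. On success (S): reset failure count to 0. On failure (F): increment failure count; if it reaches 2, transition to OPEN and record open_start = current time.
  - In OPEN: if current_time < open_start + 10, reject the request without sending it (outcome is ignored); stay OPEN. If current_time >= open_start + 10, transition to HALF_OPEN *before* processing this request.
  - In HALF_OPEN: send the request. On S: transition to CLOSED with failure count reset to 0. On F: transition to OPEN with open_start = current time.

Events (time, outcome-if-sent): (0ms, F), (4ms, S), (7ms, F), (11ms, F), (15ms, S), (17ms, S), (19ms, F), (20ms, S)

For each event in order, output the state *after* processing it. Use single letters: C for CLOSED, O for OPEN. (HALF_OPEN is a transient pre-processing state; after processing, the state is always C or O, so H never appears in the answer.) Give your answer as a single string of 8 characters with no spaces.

State after each event:
  event#1 t=0ms outcome=F: state=CLOSED
  event#2 t=4ms outcome=S: state=CLOSED
  event#3 t=7ms outcome=F: state=CLOSED
  event#4 t=11ms outcome=F: state=OPEN
  event#5 t=15ms outcome=S: state=OPEN
  event#6 t=17ms outcome=S: state=OPEN
  event#7 t=19ms outcome=F: state=OPEN
  event#8 t=20ms outcome=S: state=OPEN

Answer: CCCOOOOO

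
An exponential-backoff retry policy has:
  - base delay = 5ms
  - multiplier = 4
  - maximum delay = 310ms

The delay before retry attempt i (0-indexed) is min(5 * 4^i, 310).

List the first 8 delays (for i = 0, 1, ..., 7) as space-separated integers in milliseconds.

Computing each delay:
  i=0: min(5*4^0, 310) = 5
  i=1: min(5*4^1, 310) = 20
  i=2: min(5*4^2, 310) = 80
  i=3: min(5*4^3, 310) = 310
  i=4: min(5*4^4, 310) = 310
  i=5: min(5*4^5, 310) = 310
  i=6: min(5*4^6, 310) = 310
  i=7: min(5*4^7, 310) = 310

Answer: 5 20 80 310 310 310 310 310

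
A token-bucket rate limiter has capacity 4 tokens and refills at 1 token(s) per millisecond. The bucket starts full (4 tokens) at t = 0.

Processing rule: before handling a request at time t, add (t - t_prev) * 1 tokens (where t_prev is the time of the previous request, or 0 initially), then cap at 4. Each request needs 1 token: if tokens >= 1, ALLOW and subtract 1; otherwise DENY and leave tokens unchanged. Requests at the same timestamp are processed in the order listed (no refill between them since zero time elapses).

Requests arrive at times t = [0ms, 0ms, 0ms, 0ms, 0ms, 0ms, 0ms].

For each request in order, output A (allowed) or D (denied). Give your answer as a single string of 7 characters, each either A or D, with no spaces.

Simulating step by step:
  req#1 t=0ms: ALLOW
  req#2 t=0ms: ALLOW
  req#3 t=0ms: ALLOW
  req#4 t=0ms: ALLOW
  req#5 t=0ms: DENY
  req#6 t=0ms: DENY
  req#7 t=0ms: DENY

Answer: AAAADDD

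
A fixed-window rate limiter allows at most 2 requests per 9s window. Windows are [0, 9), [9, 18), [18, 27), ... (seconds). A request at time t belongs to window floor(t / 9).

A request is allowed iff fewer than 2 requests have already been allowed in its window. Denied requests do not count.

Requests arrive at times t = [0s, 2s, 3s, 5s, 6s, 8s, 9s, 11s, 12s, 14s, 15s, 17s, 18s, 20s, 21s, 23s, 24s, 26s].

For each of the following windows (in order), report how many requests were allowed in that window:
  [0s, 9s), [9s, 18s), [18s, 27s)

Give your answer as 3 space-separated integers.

Processing requests:
  req#1 t=0s (window 0): ALLOW
  req#2 t=2s (window 0): ALLOW
  req#3 t=3s (window 0): DENY
  req#4 t=5s (window 0): DENY
  req#5 t=6s (window 0): DENY
  req#6 t=8s (window 0): DENY
  req#7 t=9s (window 1): ALLOW
  req#8 t=11s (window 1): ALLOW
  req#9 t=12s (window 1): DENY
  req#10 t=14s (window 1): DENY
  req#11 t=15s (window 1): DENY
  req#12 t=17s (window 1): DENY
  req#13 t=18s (window 2): ALLOW
  req#14 t=20s (window 2): ALLOW
  req#15 t=21s (window 2): DENY
  req#16 t=23s (window 2): DENY
  req#17 t=24s (window 2): DENY
  req#18 t=26s (window 2): DENY

Allowed counts by window: 2 2 2

Answer: 2 2 2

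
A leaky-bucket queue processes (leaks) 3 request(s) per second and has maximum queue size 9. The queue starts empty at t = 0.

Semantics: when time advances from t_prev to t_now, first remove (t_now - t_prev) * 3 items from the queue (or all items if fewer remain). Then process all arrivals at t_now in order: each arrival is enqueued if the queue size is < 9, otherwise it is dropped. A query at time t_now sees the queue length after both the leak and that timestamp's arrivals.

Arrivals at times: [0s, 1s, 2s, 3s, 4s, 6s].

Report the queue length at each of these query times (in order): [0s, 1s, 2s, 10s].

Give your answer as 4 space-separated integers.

Queue lengths at query times:
  query t=0s: backlog = 1
  query t=1s: backlog = 1
  query t=2s: backlog = 1
  query t=10s: backlog = 0

Answer: 1 1 1 0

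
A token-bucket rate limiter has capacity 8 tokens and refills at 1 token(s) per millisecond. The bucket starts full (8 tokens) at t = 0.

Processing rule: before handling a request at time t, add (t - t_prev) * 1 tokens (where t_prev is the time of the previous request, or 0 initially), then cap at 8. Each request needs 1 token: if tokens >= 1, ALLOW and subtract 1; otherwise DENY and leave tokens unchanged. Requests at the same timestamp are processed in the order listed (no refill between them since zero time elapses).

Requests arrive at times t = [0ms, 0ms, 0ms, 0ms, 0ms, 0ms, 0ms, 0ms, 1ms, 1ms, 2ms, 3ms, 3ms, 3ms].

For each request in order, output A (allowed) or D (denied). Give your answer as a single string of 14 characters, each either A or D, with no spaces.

Answer: AAAAAAAAADAADD

Derivation:
Simulating step by step:
  req#1 t=0ms: ALLOW
  req#2 t=0ms: ALLOW
  req#3 t=0ms: ALLOW
  req#4 t=0ms: ALLOW
  req#5 t=0ms: ALLOW
  req#6 t=0ms: ALLOW
  req#7 t=0ms: ALLOW
  req#8 t=0ms: ALLOW
  req#9 t=1ms: ALLOW
  req#10 t=1ms: DENY
  req#11 t=2ms: ALLOW
  req#12 t=3ms: ALLOW
  req#13 t=3ms: DENY
  req#14 t=3ms: DENY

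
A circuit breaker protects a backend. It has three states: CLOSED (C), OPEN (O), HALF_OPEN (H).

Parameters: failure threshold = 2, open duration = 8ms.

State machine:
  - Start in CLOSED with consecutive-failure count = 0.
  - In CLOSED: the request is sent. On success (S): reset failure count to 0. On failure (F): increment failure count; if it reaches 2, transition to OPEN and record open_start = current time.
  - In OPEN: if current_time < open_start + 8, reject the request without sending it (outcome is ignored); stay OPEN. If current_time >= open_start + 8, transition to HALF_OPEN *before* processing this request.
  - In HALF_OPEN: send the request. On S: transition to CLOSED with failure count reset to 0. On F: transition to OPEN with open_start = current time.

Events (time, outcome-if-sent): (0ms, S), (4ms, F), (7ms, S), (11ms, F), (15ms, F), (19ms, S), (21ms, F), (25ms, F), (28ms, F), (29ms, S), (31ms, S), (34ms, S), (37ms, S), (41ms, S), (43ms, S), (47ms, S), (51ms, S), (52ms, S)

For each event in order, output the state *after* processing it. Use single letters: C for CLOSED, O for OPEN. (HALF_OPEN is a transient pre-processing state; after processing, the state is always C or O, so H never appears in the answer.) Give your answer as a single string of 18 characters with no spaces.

Answer: CCCCOOOOOOOCCCCCCC

Derivation:
State after each event:
  event#1 t=0ms outcome=S: state=CLOSED
  event#2 t=4ms outcome=F: state=CLOSED
  event#3 t=7ms outcome=S: state=CLOSED
  event#4 t=11ms outcome=F: state=CLOSED
  event#5 t=15ms outcome=F: state=OPEN
  event#6 t=19ms outcome=S: state=OPEN
  event#7 t=21ms outcome=F: state=OPEN
  event#8 t=25ms outcome=F: state=OPEN
  event#9 t=28ms outcome=F: state=OPEN
  event#10 t=29ms outcome=S: state=OPEN
  event#11 t=31ms outcome=S: state=OPEN
  event#12 t=34ms outcome=S: state=CLOSED
  event#13 t=37ms outcome=S: state=CLOSED
  event#14 t=41ms outcome=S: state=CLOSED
  event#15 t=43ms outcome=S: state=CLOSED
  event#16 t=47ms outcome=S: state=CLOSED
  event#17 t=51ms outcome=S: state=CLOSED
  event#18 t=52ms outcome=S: state=CLOSED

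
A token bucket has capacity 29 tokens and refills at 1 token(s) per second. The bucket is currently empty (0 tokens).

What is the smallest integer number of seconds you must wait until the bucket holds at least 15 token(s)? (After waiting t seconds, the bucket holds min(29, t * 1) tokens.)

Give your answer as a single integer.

Need t * 1 >= 15, so t >= 15/1.
Smallest integer t = ceil(15/1) = 15.

Answer: 15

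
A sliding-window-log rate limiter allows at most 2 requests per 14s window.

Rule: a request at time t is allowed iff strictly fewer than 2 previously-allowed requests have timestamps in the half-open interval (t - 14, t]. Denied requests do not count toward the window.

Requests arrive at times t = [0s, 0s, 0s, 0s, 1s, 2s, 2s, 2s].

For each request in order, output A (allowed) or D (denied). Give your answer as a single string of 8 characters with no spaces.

Tracking allowed requests in the window:
  req#1 t=0s: ALLOW
  req#2 t=0s: ALLOW
  req#3 t=0s: DENY
  req#4 t=0s: DENY
  req#5 t=1s: DENY
  req#6 t=2s: DENY
  req#7 t=2s: DENY
  req#8 t=2s: DENY

Answer: AADDDDDD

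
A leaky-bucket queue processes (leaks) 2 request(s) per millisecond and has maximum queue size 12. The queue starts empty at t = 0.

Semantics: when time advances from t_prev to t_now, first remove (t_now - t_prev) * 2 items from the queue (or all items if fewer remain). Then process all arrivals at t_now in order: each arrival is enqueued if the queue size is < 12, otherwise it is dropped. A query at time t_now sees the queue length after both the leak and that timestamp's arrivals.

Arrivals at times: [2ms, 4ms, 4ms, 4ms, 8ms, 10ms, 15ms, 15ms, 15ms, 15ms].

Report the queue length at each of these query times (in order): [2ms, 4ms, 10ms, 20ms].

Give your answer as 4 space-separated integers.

Queue lengths at query times:
  query t=2ms: backlog = 1
  query t=4ms: backlog = 3
  query t=10ms: backlog = 1
  query t=20ms: backlog = 0

Answer: 1 3 1 0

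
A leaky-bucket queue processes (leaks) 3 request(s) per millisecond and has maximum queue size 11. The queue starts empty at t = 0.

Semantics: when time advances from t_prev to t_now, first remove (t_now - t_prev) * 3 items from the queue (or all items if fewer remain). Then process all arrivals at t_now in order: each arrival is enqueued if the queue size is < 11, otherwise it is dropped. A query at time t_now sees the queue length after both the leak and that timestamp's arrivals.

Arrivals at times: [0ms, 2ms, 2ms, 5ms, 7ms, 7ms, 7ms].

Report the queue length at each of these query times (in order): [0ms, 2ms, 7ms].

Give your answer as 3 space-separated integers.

Answer: 1 2 3

Derivation:
Queue lengths at query times:
  query t=0ms: backlog = 1
  query t=2ms: backlog = 2
  query t=7ms: backlog = 3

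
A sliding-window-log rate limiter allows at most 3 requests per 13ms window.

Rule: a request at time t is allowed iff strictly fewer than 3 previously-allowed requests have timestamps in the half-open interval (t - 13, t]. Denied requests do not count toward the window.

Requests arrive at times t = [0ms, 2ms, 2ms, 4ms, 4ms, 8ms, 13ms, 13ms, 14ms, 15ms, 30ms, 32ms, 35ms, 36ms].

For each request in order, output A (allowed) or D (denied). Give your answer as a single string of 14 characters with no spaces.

Answer: AAADDDADDAAAAD

Derivation:
Tracking allowed requests in the window:
  req#1 t=0ms: ALLOW
  req#2 t=2ms: ALLOW
  req#3 t=2ms: ALLOW
  req#4 t=4ms: DENY
  req#5 t=4ms: DENY
  req#6 t=8ms: DENY
  req#7 t=13ms: ALLOW
  req#8 t=13ms: DENY
  req#9 t=14ms: DENY
  req#10 t=15ms: ALLOW
  req#11 t=30ms: ALLOW
  req#12 t=32ms: ALLOW
  req#13 t=35ms: ALLOW
  req#14 t=36ms: DENY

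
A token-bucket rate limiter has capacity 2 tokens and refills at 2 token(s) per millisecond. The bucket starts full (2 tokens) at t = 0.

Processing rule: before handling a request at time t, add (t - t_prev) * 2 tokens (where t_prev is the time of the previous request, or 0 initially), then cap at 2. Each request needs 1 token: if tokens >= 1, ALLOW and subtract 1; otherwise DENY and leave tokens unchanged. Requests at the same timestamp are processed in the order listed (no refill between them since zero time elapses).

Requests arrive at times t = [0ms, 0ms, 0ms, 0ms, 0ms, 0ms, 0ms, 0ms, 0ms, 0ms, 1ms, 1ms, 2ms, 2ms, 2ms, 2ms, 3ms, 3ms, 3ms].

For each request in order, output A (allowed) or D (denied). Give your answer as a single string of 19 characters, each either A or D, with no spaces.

Answer: AADDDDDDDDAAAADDAAD

Derivation:
Simulating step by step:
  req#1 t=0ms: ALLOW
  req#2 t=0ms: ALLOW
  req#3 t=0ms: DENY
  req#4 t=0ms: DENY
  req#5 t=0ms: DENY
  req#6 t=0ms: DENY
  req#7 t=0ms: DENY
  req#8 t=0ms: DENY
  req#9 t=0ms: DENY
  req#10 t=0ms: DENY
  req#11 t=1ms: ALLOW
  req#12 t=1ms: ALLOW
  req#13 t=2ms: ALLOW
  req#14 t=2ms: ALLOW
  req#15 t=2ms: DENY
  req#16 t=2ms: DENY
  req#17 t=3ms: ALLOW
  req#18 t=3ms: ALLOW
  req#19 t=3ms: DENY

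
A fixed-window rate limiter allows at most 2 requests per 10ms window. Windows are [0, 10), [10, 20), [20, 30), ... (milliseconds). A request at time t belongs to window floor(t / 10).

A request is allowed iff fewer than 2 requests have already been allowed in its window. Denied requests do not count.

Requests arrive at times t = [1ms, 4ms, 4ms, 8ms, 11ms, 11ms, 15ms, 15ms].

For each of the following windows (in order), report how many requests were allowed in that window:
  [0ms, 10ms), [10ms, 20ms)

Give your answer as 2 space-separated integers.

Processing requests:
  req#1 t=1ms (window 0): ALLOW
  req#2 t=4ms (window 0): ALLOW
  req#3 t=4ms (window 0): DENY
  req#4 t=8ms (window 0): DENY
  req#5 t=11ms (window 1): ALLOW
  req#6 t=11ms (window 1): ALLOW
  req#7 t=15ms (window 1): DENY
  req#8 t=15ms (window 1): DENY

Allowed counts by window: 2 2

Answer: 2 2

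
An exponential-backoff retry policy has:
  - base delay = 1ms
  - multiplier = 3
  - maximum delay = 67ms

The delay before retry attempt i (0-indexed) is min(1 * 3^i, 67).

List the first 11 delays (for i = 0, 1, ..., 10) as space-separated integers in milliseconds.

Computing each delay:
  i=0: min(1*3^0, 67) = 1
  i=1: min(1*3^1, 67) = 3
  i=2: min(1*3^2, 67) = 9
  i=3: min(1*3^3, 67) = 27
  i=4: min(1*3^4, 67) = 67
  i=5: min(1*3^5, 67) = 67
  i=6: min(1*3^6, 67) = 67
  i=7: min(1*3^7, 67) = 67
  i=8: min(1*3^8, 67) = 67
  i=9: min(1*3^9, 67) = 67
  i=10: min(1*3^10, 67) = 67

Answer: 1 3 9 27 67 67 67 67 67 67 67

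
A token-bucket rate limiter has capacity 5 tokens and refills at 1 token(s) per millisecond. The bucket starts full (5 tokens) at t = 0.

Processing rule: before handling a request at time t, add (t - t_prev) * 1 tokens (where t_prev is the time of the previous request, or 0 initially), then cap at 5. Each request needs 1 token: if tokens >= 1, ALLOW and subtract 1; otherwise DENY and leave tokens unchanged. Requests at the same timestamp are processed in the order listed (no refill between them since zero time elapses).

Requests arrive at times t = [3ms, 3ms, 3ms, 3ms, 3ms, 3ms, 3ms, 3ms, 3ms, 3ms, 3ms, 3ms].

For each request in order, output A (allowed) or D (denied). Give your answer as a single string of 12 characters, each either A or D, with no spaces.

Answer: AAAAADDDDDDD

Derivation:
Simulating step by step:
  req#1 t=3ms: ALLOW
  req#2 t=3ms: ALLOW
  req#3 t=3ms: ALLOW
  req#4 t=3ms: ALLOW
  req#5 t=3ms: ALLOW
  req#6 t=3ms: DENY
  req#7 t=3ms: DENY
  req#8 t=3ms: DENY
  req#9 t=3ms: DENY
  req#10 t=3ms: DENY
  req#11 t=3ms: DENY
  req#12 t=3ms: DENY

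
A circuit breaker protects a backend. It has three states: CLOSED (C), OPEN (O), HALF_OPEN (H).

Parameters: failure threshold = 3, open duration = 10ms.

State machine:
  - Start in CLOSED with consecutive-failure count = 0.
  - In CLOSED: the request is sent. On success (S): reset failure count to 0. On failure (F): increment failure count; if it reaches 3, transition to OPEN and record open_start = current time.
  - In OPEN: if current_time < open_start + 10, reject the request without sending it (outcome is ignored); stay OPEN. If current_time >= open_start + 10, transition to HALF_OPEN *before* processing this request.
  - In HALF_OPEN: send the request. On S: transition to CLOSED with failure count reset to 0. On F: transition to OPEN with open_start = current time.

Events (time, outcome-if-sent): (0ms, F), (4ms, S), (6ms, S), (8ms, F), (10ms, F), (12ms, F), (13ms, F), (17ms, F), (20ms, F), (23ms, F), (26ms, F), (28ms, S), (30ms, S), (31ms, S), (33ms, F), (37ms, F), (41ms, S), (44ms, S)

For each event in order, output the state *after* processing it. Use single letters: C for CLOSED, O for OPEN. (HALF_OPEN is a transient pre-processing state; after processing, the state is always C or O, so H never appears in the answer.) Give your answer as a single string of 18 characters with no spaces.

Answer: CCCCCOOOOOOOOOOOOC

Derivation:
State after each event:
  event#1 t=0ms outcome=F: state=CLOSED
  event#2 t=4ms outcome=S: state=CLOSED
  event#3 t=6ms outcome=S: state=CLOSED
  event#4 t=8ms outcome=F: state=CLOSED
  event#5 t=10ms outcome=F: state=CLOSED
  event#6 t=12ms outcome=F: state=OPEN
  event#7 t=13ms outcome=F: state=OPEN
  event#8 t=17ms outcome=F: state=OPEN
  event#9 t=20ms outcome=F: state=OPEN
  event#10 t=23ms outcome=F: state=OPEN
  event#11 t=26ms outcome=F: state=OPEN
  event#12 t=28ms outcome=S: state=OPEN
  event#13 t=30ms outcome=S: state=OPEN
  event#14 t=31ms outcome=S: state=OPEN
  event#15 t=33ms outcome=F: state=OPEN
  event#16 t=37ms outcome=F: state=OPEN
  event#17 t=41ms outcome=S: state=OPEN
  event#18 t=44ms outcome=S: state=CLOSED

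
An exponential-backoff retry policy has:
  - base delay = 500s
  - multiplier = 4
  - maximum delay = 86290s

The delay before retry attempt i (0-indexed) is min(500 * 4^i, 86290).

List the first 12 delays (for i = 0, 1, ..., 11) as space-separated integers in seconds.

Computing each delay:
  i=0: min(500*4^0, 86290) = 500
  i=1: min(500*4^1, 86290) = 2000
  i=2: min(500*4^2, 86290) = 8000
  i=3: min(500*4^3, 86290) = 32000
  i=4: min(500*4^4, 86290) = 86290
  i=5: min(500*4^5, 86290) = 86290
  i=6: min(500*4^6, 86290) = 86290
  i=7: min(500*4^7, 86290) = 86290
  i=8: min(500*4^8, 86290) = 86290
  i=9: min(500*4^9, 86290) = 86290
  i=10: min(500*4^10, 86290) = 86290
  i=11: min(500*4^11, 86290) = 86290

Answer: 500 2000 8000 32000 86290 86290 86290 86290 86290 86290 86290 86290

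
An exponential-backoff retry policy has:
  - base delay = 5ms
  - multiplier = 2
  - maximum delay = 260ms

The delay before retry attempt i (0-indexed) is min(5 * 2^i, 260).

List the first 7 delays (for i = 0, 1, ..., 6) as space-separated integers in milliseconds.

Computing each delay:
  i=0: min(5*2^0, 260) = 5
  i=1: min(5*2^1, 260) = 10
  i=2: min(5*2^2, 260) = 20
  i=3: min(5*2^3, 260) = 40
  i=4: min(5*2^4, 260) = 80
  i=5: min(5*2^5, 260) = 160
  i=6: min(5*2^6, 260) = 260

Answer: 5 10 20 40 80 160 260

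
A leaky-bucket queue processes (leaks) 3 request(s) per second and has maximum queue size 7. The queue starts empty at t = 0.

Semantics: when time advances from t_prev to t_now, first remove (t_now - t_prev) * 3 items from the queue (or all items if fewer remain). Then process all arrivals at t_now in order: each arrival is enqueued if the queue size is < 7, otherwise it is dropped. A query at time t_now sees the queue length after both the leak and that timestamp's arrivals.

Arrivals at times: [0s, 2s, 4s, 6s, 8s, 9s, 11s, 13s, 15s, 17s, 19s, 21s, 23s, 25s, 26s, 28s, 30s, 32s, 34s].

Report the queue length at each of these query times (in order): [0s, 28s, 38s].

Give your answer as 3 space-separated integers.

Answer: 1 1 0

Derivation:
Queue lengths at query times:
  query t=0s: backlog = 1
  query t=28s: backlog = 1
  query t=38s: backlog = 0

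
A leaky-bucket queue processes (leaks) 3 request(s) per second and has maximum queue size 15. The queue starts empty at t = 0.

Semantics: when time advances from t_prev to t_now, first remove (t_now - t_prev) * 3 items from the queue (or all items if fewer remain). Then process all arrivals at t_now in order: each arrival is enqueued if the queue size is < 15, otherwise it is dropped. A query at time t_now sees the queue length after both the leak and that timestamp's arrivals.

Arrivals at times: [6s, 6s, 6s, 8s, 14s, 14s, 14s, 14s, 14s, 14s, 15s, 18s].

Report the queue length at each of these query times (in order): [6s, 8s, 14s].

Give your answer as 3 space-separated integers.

Queue lengths at query times:
  query t=6s: backlog = 3
  query t=8s: backlog = 1
  query t=14s: backlog = 6

Answer: 3 1 6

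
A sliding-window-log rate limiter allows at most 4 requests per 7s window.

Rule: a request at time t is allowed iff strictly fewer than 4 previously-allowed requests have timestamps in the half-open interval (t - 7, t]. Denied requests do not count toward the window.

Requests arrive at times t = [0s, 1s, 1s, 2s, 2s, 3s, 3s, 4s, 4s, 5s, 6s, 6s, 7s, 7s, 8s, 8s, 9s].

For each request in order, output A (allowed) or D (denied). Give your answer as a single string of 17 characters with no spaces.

Tracking allowed requests in the window:
  req#1 t=0s: ALLOW
  req#2 t=1s: ALLOW
  req#3 t=1s: ALLOW
  req#4 t=2s: ALLOW
  req#5 t=2s: DENY
  req#6 t=3s: DENY
  req#7 t=3s: DENY
  req#8 t=4s: DENY
  req#9 t=4s: DENY
  req#10 t=5s: DENY
  req#11 t=6s: DENY
  req#12 t=6s: DENY
  req#13 t=7s: ALLOW
  req#14 t=7s: DENY
  req#15 t=8s: ALLOW
  req#16 t=8s: ALLOW
  req#17 t=9s: ALLOW

Answer: AAAADDDDDDDDADAAA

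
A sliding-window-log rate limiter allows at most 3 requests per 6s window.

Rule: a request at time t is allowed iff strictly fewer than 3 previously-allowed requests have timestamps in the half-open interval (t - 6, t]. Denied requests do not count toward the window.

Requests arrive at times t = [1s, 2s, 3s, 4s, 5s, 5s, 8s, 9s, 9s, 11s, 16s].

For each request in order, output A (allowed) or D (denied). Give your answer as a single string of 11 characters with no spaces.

Tracking allowed requests in the window:
  req#1 t=1s: ALLOW
  req#2 t=2s: ALLOW
  req#3 t=3s: ALLOW
  req#4 t=4s: DENY
  req#5 t=5s: DENY
  req#6 t=5s: DENY
  req#7 t=8s: ALLOW
  req#8 t=9s: ALLOW
  req#9 t=9s: ALLOW
  req#10 t=11s: DENY
  req#11 t=16s: ALLOW

Answer: AAADDDAAADA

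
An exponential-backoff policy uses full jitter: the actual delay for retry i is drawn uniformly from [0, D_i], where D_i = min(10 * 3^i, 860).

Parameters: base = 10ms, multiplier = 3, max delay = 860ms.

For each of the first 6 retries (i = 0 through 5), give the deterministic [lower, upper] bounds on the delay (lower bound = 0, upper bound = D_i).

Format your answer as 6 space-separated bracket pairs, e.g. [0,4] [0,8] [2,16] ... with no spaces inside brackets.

Computing bounds per retry:
  i=0: D_i=min(10*3^0,860)=10, bounds=[0,10]
  i=1: D_i=min(10*3^1,860)=30, bounds=[0,30]
  i=2: D_i=min(10*3^2,860)=90, bounds=[0,90]
  i=3: D_i=min(10*3^3,860)=270, bounds=[0,270]
  i=4: D_i=min(10*3^4,860)=810, bounds=[0,810]
  i=5: D_i=min(10*3^5,860)=860, bounds=[0,860]

Answer: [0,10] [0,30] [0,90] [0,270] [0,810] [0,860]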